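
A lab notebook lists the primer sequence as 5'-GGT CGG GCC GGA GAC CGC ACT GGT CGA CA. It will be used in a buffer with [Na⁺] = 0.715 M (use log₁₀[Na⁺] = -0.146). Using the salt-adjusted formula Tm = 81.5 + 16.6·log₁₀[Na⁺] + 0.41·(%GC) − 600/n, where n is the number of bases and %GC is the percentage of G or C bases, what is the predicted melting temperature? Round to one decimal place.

88.1°C

Length n = 29. Base counts: C=9, T=3, G=12, A=5
G+C = 21, so %GC = 21/29 × 100 = 72.414%
Salt term: 16.6 × (-0.146) = -2.424
GC term: 0.41 × 72.414 = 29.69; length term: −600/29 = −20.69
Tm = 81.5 + (-2.424) + 29.69 − 20.69 = 88.076 → 88.1°C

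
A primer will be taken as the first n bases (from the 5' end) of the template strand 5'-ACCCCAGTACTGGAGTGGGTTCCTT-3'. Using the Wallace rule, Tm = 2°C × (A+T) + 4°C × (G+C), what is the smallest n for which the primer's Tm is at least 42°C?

First 12 bases: ACCCCAGTACTG → Tm = 38°C (< 42°C)
First 13 bases: ACCCCAGTACTGG → Tm = 42°C (≥ 42°C)
Each additional base adds 2°C (A/T) or 4°C (G/C), so Tm is non-decreasing in n; n = 13 is the first length to reach 42°C.

n = 13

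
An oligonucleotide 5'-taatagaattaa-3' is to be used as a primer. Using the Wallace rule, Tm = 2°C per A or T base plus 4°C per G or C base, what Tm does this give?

26°C

Scanning the sequence gives T=4, G=1, C=0, A=7.
AT pairs contribute 11, GC pairs contribute 1.
Tm = 2(11) + 4(1) = 22 + 4 = 26°C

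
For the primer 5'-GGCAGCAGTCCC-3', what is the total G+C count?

Counting bases: A=2, T=1, G=4, C=5
G+C = 4 + 5 = 9

9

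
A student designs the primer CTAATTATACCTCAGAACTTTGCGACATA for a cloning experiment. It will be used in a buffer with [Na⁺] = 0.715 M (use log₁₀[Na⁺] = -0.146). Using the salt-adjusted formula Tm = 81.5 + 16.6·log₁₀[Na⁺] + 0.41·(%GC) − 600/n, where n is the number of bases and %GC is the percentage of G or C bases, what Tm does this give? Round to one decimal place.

72.5°C

Length n = 29. T=9, C=7, A=10, G=3
G+C = 10, so %GC = 10/29 × 100 = 34.483%
Salt term: 16.6 × (-0.146) = -2.424
GC term: 0.41 × 34.483 = 14.138; length term: −600/29 = −20.69
Tm = 81.5 + (-2.424) + 14.138 − 20.69 = 72.524 → 72.5°C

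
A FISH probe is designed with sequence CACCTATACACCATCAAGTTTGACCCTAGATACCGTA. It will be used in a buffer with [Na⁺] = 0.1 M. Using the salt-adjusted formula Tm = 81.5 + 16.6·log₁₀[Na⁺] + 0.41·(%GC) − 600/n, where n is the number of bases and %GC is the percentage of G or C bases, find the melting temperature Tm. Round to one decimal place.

Length n = 37. Counting bases: G=4, T=9, A=12, C=12
G+C = 16, so %GC = 16/37 × 100 = 43.243%
Salt term: 16.6 × (-1) = -16.6
GC term: 0.41 × 43.243 = 17.73; length term: −600/37 = −16.216
Tm = 81.5 + (-16.6) + 17.73 − 16.216 = 66.414 → 66.4°C

66.4°C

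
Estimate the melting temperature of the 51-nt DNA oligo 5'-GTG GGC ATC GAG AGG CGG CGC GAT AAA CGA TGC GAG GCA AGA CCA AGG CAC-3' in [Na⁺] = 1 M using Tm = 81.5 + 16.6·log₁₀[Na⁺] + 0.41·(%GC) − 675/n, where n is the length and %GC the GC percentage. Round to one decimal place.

94.0°C

Length n = 51. Counting bases: T=4, G=20, C=12, A=15
G+C = 32, so %GC = 32/51 × 100 = 62.745%
Salt term: 16.6 × (0) = 0
GC term: 0.41 × 62.745 = 25.725; length term: −675/51 = −13.235
Tm = 81.5 + (0) + 25.725 − 13.235 = 93.99 → 94.0°C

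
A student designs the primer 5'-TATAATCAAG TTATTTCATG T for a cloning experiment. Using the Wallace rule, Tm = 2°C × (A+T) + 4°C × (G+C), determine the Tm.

A=7, G=2, T=10, C=2
AT pairs contribute 17, GC pairs contribute 4.
Tm = 2×17 + 4×4 = 50°C

50°C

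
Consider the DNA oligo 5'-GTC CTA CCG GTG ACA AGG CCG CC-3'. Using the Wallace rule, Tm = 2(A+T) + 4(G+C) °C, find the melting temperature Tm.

78°C

Scanning the sequence gives G=7, A=4, C=9, T=3.
AT pairs contribute 7, GC pairs contribute 16.
Tm = 2×7 + 4×16 = 78°C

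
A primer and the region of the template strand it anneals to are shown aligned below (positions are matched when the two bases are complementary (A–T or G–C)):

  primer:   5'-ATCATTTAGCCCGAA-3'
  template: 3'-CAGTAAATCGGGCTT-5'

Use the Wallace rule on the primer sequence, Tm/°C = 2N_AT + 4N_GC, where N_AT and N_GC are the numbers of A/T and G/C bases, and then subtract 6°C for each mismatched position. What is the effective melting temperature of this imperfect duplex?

Primer base counts: A=5, T=4, G=2, C=4 → A+T=9, G+C=6
Perfect-match Tm = 2(9) + 4(6) = 18 + 24 = 42°C
Mismatches (positions where the bases are not complementary): 1 (at position 1)
Effective Tm = 42 − 1×6 = 42 − 6 = 36°C

36°C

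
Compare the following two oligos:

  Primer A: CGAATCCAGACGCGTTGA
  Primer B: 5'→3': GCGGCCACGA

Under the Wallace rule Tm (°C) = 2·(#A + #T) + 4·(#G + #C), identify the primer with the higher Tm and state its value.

Primer A, 56°C

Primer A: A+T=8, G+C=10 → Tm = 2(8)+4(10) = 56°C
Primer B: A+T=2, G+C=8 → Tm = 2(2)+4(8) = 36°C
56°C vs 36°C → primer A is higher.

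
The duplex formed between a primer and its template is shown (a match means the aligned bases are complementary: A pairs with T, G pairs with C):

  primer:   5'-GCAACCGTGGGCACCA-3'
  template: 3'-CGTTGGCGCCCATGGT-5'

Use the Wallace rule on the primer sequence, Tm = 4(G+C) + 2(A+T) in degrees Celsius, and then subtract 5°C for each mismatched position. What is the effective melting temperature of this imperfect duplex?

44°C

Primer base counts: A=4, T=1, G=5, C=6 → A+T=5, G+C=11
Perfect-match Tm = 2(5) + 4(11) = 10 + 44 = 54°C
Mismatches (positions where the bases are not complementary): 2 (at positions 8, 12)
Effective Tm = 54 − 2×5 = 54 − 10 = 44°C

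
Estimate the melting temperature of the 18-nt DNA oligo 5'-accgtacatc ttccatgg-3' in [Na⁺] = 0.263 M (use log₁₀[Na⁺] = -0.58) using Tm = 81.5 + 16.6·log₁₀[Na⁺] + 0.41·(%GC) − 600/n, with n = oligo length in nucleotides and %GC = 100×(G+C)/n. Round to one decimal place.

Length n = 18. Base counts: C=6, G=3, A=4, T=5
G+C = 9, so %GC = 9/18 × 100 = 50%
Salt term: 16.6 × (-0.58) = -9.628
GC term: 0.41 × 50 = 20.5; length term: −600/18 = −33.333
Tm = 81.5 + (-9.628) + 20.5 − 33.333 = 59.039 → 59.0°C

59.0°C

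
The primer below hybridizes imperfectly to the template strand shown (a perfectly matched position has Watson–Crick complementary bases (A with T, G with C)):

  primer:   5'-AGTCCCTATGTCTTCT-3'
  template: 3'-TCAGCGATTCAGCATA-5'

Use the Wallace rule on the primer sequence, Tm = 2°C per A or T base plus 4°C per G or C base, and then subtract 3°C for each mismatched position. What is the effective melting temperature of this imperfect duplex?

34°C

Primer base counts: A=2, T=7, G=2, C=5 → A+T=9, G+C=7
Perfect-match Tm = 2(9) + 4(7) = 18 + 28 = 46°C
Mismatches (positions where the bases are not complementary): 4 (at positions 5, 9, 13, 15)
Effective Tm = 46 − 4×3 = 46 − 12 = 34°C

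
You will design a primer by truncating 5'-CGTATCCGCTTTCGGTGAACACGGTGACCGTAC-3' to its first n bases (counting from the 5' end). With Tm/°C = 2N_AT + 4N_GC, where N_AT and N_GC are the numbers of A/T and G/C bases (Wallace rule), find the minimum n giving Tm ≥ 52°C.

First 16 bases: CGTATCCGCTTTCGGT → Tm = 50°C (< 52°C)
First 17 bases: CGTATCCGCTTTCGGTG → Tm = 54°C (≥ 52°C)
Since every base adds ≥2°C, Tm only increases with n, so the threshold is first crossed at n = 17.

n = 17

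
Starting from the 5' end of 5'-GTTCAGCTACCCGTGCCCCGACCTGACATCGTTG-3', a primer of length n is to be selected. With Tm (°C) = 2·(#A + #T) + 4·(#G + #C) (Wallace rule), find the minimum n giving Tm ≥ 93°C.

n = 29

First 28 bases: GTTCAGCTACCCGTGCCCCGACCTGACA → Tm = 92°C (< 93°C)
First 29 bases: GTTCAGCTACCCGTGCCCCGACCTGACAT → Tm = 94°C (≥ 93°C)
Each additional base adds 2°C (A/T) or 4°C (G/C), so Tm is non-decreasing in n; n = 29 is the first length to reach 93°C.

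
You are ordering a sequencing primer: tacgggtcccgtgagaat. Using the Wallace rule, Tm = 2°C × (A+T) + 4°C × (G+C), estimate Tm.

T=4, G=6, C=4, A=4
A+T = 8, G+C = 10
Tm = 4·10 + 2·8 = 40 + 16 = 56°C

56°C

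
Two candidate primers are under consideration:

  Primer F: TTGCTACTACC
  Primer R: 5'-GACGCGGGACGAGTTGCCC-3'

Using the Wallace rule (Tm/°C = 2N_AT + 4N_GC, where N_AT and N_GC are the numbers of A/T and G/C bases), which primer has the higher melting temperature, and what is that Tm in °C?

Primer R, 66°C

Primer F: A+T=6, G+C=5 → Tm = 2(6)+4(5) = 32°C
Primer R: A+T=5, G+C=14 → Tm = 2(5)+4(14) = 66°C
32°C vs 66°C → primer R is higher.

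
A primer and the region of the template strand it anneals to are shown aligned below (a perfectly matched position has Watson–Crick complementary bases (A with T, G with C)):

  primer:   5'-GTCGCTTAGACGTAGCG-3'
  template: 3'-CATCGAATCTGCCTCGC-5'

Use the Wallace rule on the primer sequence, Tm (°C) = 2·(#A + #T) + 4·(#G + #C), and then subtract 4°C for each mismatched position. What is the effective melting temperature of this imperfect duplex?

46°C

Primer base counts: A=3, T=4, G=6, C=4 → A+T=7, G+C=10
Perfect-match Tm = 2(7) + 4(10) = 14 + 40 = 54°C
Mismatches (positions where the bases are not complementary): 2 (at positions 3, 13)
Effective Tm = 54 − 2×4 = 54 − 8 = 46°C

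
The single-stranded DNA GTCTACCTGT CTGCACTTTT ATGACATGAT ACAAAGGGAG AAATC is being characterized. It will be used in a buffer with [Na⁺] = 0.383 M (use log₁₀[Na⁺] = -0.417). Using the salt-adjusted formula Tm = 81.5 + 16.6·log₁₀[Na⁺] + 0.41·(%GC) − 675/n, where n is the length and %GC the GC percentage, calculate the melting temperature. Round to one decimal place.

Length n = 45. G=9, T=13, A=14, C=9
G+C = 18, so %GC = 18/45 × 100 = 40%
Salt term: 16.6 × (-0.417) = -6.922
GC term: 0.41 × 40 = 16.4; length term: −675/45 = −15
Tm = 81.5 + (-6.922) + 16.4 − 15 = 75.978 → 76.0°C

76.0°C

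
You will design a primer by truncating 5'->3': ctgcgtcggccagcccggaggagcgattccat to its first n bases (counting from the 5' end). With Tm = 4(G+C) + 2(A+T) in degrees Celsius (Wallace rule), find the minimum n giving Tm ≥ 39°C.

First 10 bases: CTGCGTCGGC → Tm = 36°C (< 39°C)
First 11 bases: CTGCGTCGGCC → Tm = 40°C (≥ 39°C)
Each additional base adds 2°C (A/T) or 4°C (G/C), so Tm is non-decreasing in n; n = 11 is the first length to reach 39°C.

n = 11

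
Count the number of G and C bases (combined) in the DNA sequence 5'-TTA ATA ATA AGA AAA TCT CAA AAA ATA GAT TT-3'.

4

Base counts: G=2, C=2, A=18, T=10
Total G or C: 2 + 2 = 4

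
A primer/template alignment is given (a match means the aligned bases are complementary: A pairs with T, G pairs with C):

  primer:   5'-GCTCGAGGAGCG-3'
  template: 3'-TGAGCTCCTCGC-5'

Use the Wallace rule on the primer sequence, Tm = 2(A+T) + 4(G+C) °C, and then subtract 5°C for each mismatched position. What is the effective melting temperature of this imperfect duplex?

37°C

Primer base counts: A=2, T=1, G=6, C=3 → A+T=3, G+C=9
Perfect-match Tm = 2(3) + 4(9) = 6 + 36 = 42°C
Mismatches (positions where the bases are not complementary): 1 (at position 1)
Effective Tm = 42 − 1×5 = 42 − 5 = 37°C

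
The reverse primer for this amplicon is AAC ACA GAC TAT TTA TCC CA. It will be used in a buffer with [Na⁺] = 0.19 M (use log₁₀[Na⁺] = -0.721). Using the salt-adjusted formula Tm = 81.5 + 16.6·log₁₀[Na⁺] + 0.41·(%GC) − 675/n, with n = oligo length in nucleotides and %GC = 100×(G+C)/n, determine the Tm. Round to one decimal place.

50.1°C

Length n = 20. Scanning the sequence gives G=1, A=8, C=6, T=5.
G+C = 7, so %GC = 7/20 × 100 = 35%
Salt term: 16.6 × (-0.721) = -11.969
GC term: 0.41 × 35 = 14.35; length term: −675/20 = −33.75
Tm = 81.5 + (-11.969) + 14.35 − 33.75 = 50.131 → 50.1°C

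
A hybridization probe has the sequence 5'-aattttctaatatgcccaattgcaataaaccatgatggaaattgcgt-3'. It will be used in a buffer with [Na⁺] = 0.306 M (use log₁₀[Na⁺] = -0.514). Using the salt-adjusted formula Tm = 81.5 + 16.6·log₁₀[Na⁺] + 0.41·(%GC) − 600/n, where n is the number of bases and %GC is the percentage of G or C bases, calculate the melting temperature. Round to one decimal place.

Length n = 47. Base counts: A=17, C=8, G=7, T=15
G+C = 15, so %GC = 15/47 × 100 = 31.915%
Salt term: 16.6 × (-0.514) = -8.532
GC term: 0.41 × 31.915 = 13.085; length term: −600/47 = −12.766
Tm = 81.5 + (-8.532) + 13.085 − 12.766 = 73.287 → 73.3°C

73.3°C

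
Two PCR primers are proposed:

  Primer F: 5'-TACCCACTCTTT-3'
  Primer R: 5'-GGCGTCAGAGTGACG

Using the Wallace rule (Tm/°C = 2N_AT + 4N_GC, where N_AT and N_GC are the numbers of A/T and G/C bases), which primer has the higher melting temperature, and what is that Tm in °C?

Primer F: A+T=7, G+C=5 → Tm = 2(7)+4(5) = 34°C
Primer R: A+T=5, G+C=10 → Tm = 2(5)+4(10) = 50°C
34°C vs 50°C → primer R is higher.

Primer R, 50°C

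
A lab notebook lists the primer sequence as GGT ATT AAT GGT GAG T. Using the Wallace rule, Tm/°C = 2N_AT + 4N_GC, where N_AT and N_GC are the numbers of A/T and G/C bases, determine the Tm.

Base counts: A=4, G=6, C=0, T=6
So N_AT = 10 and N_GC = 6.
Tm = 4·6 + 2·10 = 24 + 20 = 44°C

44°C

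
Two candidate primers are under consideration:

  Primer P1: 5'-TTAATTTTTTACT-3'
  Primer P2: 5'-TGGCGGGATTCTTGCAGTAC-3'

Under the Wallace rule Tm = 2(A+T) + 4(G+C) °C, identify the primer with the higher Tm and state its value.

Primer P1: A+T=12, G+C=1 → Tm = 2(12)+4(1) = 28°C
Primer P2: A+T=9, G+C=11 → Tm = 2(9)+4(11) = 62°C
28°C vs 62°C → primer P2 is higher.

Primer P2, 62°C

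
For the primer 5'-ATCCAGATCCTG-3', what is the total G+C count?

Scanning the sequence gives G=2, A=3, T=3, C=4.
Total G or C: 2 + 4 = 6

6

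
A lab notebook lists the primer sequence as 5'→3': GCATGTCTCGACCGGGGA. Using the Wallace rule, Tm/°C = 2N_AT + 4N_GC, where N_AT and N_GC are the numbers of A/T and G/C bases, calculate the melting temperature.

Scanning the sequence gives G=7, C=5, T=3, A=3.
A+T = 6, G+C = 12
Tm = 4·12 + 2·6 = 48 + 12 = 60°C

60°C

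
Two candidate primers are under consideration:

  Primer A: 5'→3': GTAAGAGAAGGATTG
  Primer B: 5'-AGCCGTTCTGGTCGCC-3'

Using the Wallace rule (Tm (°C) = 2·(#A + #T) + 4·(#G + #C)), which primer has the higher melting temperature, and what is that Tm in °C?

Primer B, 54°C

Primer A: A+T=9, G+C=6 → Tm = 2(9)+4(6) = 42°C
Primer B: A+T=5, G+C=11 → Tm = 2(5)+4(11) = 54°C
42°C vs 54°C → primer B is higher.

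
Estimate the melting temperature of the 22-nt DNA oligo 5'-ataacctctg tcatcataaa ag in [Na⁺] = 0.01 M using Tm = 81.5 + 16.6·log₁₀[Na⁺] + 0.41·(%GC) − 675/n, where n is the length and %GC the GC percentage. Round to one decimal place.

30.7°C

Length n = 22. Base counts: G=2, C=5, T=6, A=9
G+C = 7, so %GC = 7/22 × 100 = 31.818%
Salt term: 16.6 × (-2) = -33.2
GC term: 0.41 × 31.818 = 13.045; length term: −675/22 = −30.682
Tm = 81.5 + (-33.2) + 13.045 − 30.682 = 30.663 → 30.7°C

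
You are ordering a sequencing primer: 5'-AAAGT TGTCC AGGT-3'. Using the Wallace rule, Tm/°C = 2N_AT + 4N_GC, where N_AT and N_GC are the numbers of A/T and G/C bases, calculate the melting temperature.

40°C

Scanning the sequence gives T=4, C=2, G=4, A=4.
AT pairs contribute 8, GC pairs contribute 6.
Tm = 2×8 + 4×6 = 40°C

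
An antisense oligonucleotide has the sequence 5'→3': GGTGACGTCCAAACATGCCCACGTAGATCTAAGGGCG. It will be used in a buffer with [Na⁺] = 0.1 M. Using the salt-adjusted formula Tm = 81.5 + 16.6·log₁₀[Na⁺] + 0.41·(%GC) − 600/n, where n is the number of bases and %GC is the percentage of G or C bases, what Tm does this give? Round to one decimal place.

72.0°C

Length n = 37. Counting bases: T=6, C=10, G=11, A=10
G+C = 21, so %GC = 21/37 × 100 = 56.757%
Salt term: 16.6 × (-1) = -16.6
GC term: 0.41 × 56.757 = 23.27; length term: −600/37 = −16.216
Tm = 81.5 + (-16.6) + 23.27 − 16.216 = 71.954 → 72.0°C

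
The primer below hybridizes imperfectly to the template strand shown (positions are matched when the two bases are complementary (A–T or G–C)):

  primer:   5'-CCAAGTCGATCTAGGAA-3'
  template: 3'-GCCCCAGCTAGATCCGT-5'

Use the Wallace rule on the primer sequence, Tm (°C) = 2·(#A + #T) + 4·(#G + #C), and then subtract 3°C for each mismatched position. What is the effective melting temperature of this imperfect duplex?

Primer base counts: A=6, T=3, G=4, C=4 → A+T=9, G+C=8
Perfect-match Tm = 2(9) + 4(8) = 18 + 32 = 50°C
Mismatches (positions where the bases are not complementary): 4 (at positions 2, 3, 4, 16)
Effective Tm = 50 − 4×3 = 50 − 12 = 38°C

38°C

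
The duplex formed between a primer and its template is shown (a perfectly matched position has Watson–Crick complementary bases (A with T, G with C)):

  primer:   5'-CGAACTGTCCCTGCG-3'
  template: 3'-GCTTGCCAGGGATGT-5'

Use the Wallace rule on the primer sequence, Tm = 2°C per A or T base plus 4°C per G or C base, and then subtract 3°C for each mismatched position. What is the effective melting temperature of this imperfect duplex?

Primer base counts: A=2, T=3, G=4, C=6 → A+T=5, G+C=10
Perfect-match Tm = 2(5) + 4(10) = 10 + 40 = 50°C
Mismatches (positions where the bases are not complementary): 3 (at positions 6, 13, 15)
Effective Tm = 50 − 3×3 = 50 − 9 = 41°C

41°C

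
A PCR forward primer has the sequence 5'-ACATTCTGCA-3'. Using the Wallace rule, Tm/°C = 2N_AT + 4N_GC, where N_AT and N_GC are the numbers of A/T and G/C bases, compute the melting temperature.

Counting bases: T=3, C=3, G=1, A=3
AT pairs contribute 6, GC pairs contribute 4.
Tm = 2(6) + 4(4) = 12 + 16 = 28°C

28°C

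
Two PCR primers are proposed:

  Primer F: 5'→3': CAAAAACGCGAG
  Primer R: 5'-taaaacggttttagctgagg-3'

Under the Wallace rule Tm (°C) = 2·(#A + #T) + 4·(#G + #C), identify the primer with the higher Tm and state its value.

Primer R, 56°C

Primer F: A+T=6, G+C=6 → Tm = 2(6)+4(6) = 36°C
Primer R: A+T=12, G+C=8 → Tm = 2(12)+4(8) = 56°C
36°C vs 56°C → primer R is higher.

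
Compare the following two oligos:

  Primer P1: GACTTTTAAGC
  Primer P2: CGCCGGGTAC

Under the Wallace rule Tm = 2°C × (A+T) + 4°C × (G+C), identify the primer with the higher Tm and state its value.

Primer P2, 36°C

Primer P1: A+T=7, G+C=4 → Tm = 2(7)+4(4) = 30°C
Primer P2: A+T=2, G+C=8 → Tm = 2(2)+4(8) = 36°C
30°C vs 36°C → primer P2 is higher.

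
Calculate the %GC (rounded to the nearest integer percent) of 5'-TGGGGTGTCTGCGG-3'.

Counting bases: A=0, C=2, T=4, G=8
G+C = 8 + 2 = 10 out of 14 bases
%GC = 10/14 × 100 = 71.43% ≈ 71%

71%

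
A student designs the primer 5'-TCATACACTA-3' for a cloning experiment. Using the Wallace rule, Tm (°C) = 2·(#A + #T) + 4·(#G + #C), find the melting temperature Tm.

Scanning the sequence gives T=3, C=3, A=4, G=0.
AT pairs contribute 7, GC pairs contribute 3.
Tm = 2×7 + 4×3 = 26°C

26°C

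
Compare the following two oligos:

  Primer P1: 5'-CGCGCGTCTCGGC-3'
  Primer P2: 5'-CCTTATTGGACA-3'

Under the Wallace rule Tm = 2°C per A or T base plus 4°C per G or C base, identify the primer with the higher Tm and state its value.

Primer P1, 48°C

Primer P1: A+T=2, G+C=11 → Tm = 2(2)+4(11) = 48°C
Primer P2: A+T=7, G+C=5 → Tm = 2(7)+4(5) = 34°C
48°C vs 34°C → primer P1 is higher.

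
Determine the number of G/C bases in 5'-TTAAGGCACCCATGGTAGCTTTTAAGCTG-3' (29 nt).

13

Scanning the sequence gives T=9, A=7, G=7, C=6.
Total G or C: 7 + 6 = 13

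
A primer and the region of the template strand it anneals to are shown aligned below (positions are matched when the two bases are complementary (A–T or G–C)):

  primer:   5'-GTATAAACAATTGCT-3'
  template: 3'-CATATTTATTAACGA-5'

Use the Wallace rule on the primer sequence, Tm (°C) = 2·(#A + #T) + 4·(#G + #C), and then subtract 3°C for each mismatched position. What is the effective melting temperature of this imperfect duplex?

35°C

Primer base counts: A=6, T=5, G=2, C=2 → A+T=11, G+C=4
Perfect-match Tm = 2(11) + 4(4) = 22 + 16 = 38°C
Mismatches (positions where the bases are not complementary): 1 (at position 8)
Effective Tm = 38 − 1×3 = 38 − 3 = 35°C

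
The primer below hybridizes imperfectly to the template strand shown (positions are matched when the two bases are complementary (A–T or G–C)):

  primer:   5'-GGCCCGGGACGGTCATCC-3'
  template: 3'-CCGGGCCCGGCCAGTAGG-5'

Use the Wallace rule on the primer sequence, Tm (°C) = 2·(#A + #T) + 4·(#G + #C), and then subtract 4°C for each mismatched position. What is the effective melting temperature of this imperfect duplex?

60°C

Primer base counts: A=2, T=2, G=7, C=7 → A+T=4, G+C=14
Perfect-match Tm = 2(4) + 4(14) = 8 + 56 = 64°C
Mismatches (positions where the bases are not complementary): 1 (at position 9)
Effective Tm = 64 − 1×4 = 64 − 4 = 60°C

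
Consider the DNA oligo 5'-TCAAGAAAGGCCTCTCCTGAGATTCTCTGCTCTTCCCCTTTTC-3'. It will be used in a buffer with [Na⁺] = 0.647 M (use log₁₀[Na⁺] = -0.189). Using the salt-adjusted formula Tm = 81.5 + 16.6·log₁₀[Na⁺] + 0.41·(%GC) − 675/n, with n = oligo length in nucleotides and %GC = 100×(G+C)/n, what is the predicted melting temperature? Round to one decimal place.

Length n = 43. T=15, G=6, C=15, A=7
G+C = 21, so %GC = 21/43 × 100 = 48.837%
Salt term: 16.6 × (-0.189) = -3.137
GC term: 0.41 × 48.837 = 20.023; length term: −675/43 = −15.698
Tm = 81.5 + (-3.137) + 20.023 − 15.698 = 82.688 → 82.7°C

82.7°C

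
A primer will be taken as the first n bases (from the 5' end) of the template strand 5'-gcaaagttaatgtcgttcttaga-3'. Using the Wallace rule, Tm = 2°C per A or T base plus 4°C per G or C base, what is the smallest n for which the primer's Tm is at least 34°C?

First 12 bases: GCAAAGTTAATG → Tm = 32°C (< 34°C)
First 13 bases: GCAAAGTTAATGT → Tm = 34°C (≥ 34°C)
Since every base adds ≥2°C, Tm only increases with n, so the threshold is first crossed at n = 13.

n = 13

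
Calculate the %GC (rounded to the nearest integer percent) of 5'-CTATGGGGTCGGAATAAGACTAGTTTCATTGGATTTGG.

Scanning the sequence gives A=9, T=13, C=4, G=12.
G+C = 12 + 4 = 16 out of 38 bases
%GC = 16/38 × 100 = 42.11% ≈ 42%

42%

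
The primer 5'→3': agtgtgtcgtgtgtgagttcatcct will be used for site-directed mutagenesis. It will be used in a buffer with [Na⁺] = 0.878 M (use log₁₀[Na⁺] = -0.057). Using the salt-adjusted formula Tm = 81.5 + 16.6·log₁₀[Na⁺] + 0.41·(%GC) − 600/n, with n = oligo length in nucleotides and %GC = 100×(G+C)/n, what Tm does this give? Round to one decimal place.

Length n = 25. Counting bases: C=4, A=3, T=10, G=8
G+C = 12, so %GC = 12/25 × 100 = 48%
Salt term: 16.6 × (-0.057) = -0.946
GC term: 0.41 × 48 = 19.68; length term: −600/25 = −24
Tm = 81.5 + (-0.946) + 19.68 − 24 = 76.234 → 76.2°C

76.2°C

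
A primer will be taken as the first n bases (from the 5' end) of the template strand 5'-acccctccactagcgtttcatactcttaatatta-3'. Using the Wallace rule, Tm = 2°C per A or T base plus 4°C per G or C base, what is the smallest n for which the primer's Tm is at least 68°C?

n = 23

First 22 bases: ACCCCTCCACTAGCGTTTCATA → Tm = 66°C (< 68°C)
First 23 bases: ACCCCTCCACTAGCGTTTCATAC → Tm = 70°C (≥ 68°C)
Each additional base adds 2°C (A/T) or 4°C (G/C), so Tm is non-decreasing in n; n = 23 is the first length to reach 68°C.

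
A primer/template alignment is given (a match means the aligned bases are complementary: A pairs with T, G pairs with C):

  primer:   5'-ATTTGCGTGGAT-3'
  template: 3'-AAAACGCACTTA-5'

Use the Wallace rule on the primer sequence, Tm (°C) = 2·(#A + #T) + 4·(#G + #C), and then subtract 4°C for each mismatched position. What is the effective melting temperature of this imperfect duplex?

Primer base counts: A=2, T=5, G=4, C=1 → A+T=7, G+C=5
Perfect-match Tm = 2(7) + 4(5) = 14 + 20 = 34°C
Mismatches (positions where the bases are not complementary): 2 (at positions 1, 10)
Effective Tm = 34 − 2×4 = 34 − 8 = 26°C

26°C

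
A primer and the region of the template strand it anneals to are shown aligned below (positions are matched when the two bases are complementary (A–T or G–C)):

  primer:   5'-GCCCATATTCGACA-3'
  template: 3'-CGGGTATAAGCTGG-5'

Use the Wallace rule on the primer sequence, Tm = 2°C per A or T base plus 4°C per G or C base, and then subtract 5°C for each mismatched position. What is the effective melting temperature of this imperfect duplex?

37°C

Primer base counts: A=4, T=3, G=2, C=5 → A+T=7, G+C=7
Perfect-match Tm = 2(7) + 4(7) = 14 + 28 = 42°C
Mismatches (positions where the bases are not complementary): 1 (at position 14)
Effective Tm = 42 − 1×5 = 42 − 5 = 37°C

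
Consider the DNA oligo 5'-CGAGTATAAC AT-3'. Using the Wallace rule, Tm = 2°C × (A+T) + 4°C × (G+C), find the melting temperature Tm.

Counting bases: A=5, T=3, C=2, G=2
So N_AT = 8 and N_GC = 4.
Tm = 4·4 + 2·8 = 16 + 16 = 32°C

32°C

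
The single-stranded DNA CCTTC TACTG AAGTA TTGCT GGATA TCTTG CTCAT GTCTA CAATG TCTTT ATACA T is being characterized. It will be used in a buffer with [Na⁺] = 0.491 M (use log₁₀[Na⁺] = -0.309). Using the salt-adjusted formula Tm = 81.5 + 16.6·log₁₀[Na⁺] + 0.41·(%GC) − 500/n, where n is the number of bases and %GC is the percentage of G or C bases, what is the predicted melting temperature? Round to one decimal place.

Length n = 56. Scanning the sequence gives A=13, G=8, C=12, T=23.
G+C = 20, so %GC = 20/56 × 100 = 35.714%
Salt term: 16.6 × (-0.309) = -5.129
GC term: 0.41 × 35.714 = 14.643; length term: −500/56 = −8.929
Tm = 81.5 + (-5.129) + 14.643 − 8.929 = 82.085 → 82.1°C

82.1°C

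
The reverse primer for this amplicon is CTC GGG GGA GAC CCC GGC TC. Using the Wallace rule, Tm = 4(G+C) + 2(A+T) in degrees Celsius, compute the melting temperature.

Scanning the sequence gives C=8, G=8, T=2, A=2.
So N_AT = 4 and N_GC = 16.
Tm = 4·16 + 2·4 = 64 + 8 = 72°C

72°C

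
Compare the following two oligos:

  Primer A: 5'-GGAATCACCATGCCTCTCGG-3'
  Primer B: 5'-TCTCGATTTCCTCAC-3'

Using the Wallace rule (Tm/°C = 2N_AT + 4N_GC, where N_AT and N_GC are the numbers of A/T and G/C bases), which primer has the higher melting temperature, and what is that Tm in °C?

Primer A: A+T=8, G+C=12 → Tm = 2(8)+4(12) = 64°C
Primer B: A+T=8, G+C=7 → Tm = 2(8)+4(7) = 44°C
64°C vs 44°C → primer A is higher.

Primer A, 64°C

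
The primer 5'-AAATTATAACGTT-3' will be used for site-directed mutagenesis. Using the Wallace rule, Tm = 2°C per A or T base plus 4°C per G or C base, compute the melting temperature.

30°C

Scanning the sequence gives G=1, C=1, A=6, T=5.
AT pairs contribute 11, GC pairs contribute 2.
Tm = 2(11) + 4(2) = 22 + 8 = 30°C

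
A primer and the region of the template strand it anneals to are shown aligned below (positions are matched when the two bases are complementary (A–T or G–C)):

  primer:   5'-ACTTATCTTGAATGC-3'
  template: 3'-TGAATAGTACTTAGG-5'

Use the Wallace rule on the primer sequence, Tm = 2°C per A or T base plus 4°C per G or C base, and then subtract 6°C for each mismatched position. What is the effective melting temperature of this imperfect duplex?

Primer base counts: A=4, T=6, G=2, C=3 → A+T=10, G+C=5
Perfect-match Tm = 2(10) + 4(5) = 20 + 20 = 40°C
Mismatches (positions where the bases are not complementary): 2 (at positions 8, 14)
Effective Tm = 40 − 2×6 = 40 − 12 = 28°C

28°C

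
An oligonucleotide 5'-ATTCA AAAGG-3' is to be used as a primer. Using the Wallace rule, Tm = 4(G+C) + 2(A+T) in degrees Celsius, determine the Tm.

Base counts: T=2, C=1, A=5, G=2
So N_AT = 7 and N_GC = 3.
Tm = 2×7 + 4×3 = 26°C

26°C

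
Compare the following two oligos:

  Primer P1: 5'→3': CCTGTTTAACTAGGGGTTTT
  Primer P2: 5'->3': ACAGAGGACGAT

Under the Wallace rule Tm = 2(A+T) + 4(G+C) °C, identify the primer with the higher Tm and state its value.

Primer P1: A+T=12, G+C=8 → Tm = 2(12)+4(8) = 56°C
Primer P2: A+T=6, G+C=6 → Tm = 2(6)+4(6) = 36°C
56°C vs 36°C → primer P1 is higher.

Primer P1, 56°C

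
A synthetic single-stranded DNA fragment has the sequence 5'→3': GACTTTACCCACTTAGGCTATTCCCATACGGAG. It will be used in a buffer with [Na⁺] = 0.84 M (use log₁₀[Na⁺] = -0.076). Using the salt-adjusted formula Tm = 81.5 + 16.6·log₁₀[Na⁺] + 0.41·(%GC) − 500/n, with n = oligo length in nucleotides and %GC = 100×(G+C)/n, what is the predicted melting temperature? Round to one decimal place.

85.0°C

Length n = 33. C=10, G=6, A=8, T=9
G+C = 16, so %GC = 16/33 × 100 = 48.485%
Salt term: 16.6 × (-0.076) = -1.262
GC term: 0.41 × 48.485 = 19.879; length term: −500/33 = −15.152
Tm = 81.5 + (-1.262) + 19.879 − 15.152 = 84.965 → 85.0°C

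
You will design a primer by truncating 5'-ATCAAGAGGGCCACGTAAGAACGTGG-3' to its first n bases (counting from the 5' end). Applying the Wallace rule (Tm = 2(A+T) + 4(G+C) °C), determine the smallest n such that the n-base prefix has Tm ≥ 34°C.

First 10 bases: ATCAAGAGGG → Tm = 30°C (< 34°C)
First 11 bases: ATCAAGAGGGC → Tm = 34°C (≥ 34°C)
Each additional base adds 2°C (A/T) or 4°C (G/C), so Tm is non-decreasing in n; n = 11 is the first length to reach 34°C.

n = 11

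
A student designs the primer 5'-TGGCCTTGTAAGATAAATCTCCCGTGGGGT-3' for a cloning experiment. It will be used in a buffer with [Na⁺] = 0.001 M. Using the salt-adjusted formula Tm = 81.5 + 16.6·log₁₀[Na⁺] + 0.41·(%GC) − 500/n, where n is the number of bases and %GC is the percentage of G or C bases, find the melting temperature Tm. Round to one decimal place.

35.5°C

Length n = 30. T=9, C=6, G=9, A=6
G+C = 15, so %GC = 15/30 × 100 = 50%
Salt term: 16.6 × (-3) = -49.8
GC term: 0.41 × 50 = 20.5; length term: −500/30 = −16.667
Tm = 81.5 + (-49.8) + 20.5 − 16.667 = 35.533 → 35.5°C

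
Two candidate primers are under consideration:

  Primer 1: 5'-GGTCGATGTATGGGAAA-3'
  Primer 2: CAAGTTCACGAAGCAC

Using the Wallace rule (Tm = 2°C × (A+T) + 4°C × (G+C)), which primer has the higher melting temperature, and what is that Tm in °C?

Primer 1: A+T=9, G+C=8 → Tm = 2(9)+4(8) = 50°C
Primer 2: A+T=8, G+C=8 → Tm = 2(8)+4(8) = 48°C
50°C vs 48°C → primer 1 is higher.

Primer 1, 50°C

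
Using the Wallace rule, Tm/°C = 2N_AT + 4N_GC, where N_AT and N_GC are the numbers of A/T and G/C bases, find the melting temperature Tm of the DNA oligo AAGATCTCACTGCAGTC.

C=5, A=5, G=3, T=4
So N_AT = 9 and N_GC = 8.
Tm = 2×9 + 4×8 = 50°C

50°C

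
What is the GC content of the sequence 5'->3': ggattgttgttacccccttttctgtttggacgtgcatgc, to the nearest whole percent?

49%

Counting bases: A=4, C=9, T=16, G=10
G+C = 10 + 9 = 19 out of 39 bases
%GC = 19/39 × 100 = 48.72% ≈ 49%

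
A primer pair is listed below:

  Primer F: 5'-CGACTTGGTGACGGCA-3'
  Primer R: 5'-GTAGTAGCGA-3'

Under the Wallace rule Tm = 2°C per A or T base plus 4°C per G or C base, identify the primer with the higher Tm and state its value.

Primer F: A+T=6, G+C=10 → Tm = 2(6)+4(10) = 52°C
Primer R: A+T=5, G+C=5 → Tm = 2(5)+4(5) = 30°C
52°C vs 30°C → primer F is higher.

Primer F, 52°C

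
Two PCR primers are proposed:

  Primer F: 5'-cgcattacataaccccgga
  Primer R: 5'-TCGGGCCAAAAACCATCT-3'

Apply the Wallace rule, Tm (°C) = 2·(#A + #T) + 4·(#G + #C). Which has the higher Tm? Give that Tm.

Primer F: A+T=9, G+C=10 → Tm = 2(9)+4(10) = 58°C
Primer R: A+T=9, G+C=9 → Tm = 2(9)+4(9) = 54°C
58°C vs 54°C → primer F is higher.

Primer F, 58°C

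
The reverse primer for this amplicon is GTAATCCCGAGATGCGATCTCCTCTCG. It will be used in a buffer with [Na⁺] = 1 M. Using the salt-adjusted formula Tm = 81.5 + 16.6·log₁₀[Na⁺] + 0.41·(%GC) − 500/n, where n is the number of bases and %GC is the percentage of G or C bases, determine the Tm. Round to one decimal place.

85.8°C

Length n = 27. Scanning the sequence gives G=6, A=5, C=9, T=7.
G+C = 15, so %GC = 15/27 × 100 = 55.556%
Salt term: 16.6 × (0) = 0
GC term: 0.41 × 55.556 = 22.778; length term: −500/27 = −18.519
Tm = 81.5 + (0) + 22.778 − 18.519 = 85.759 → 85.8°C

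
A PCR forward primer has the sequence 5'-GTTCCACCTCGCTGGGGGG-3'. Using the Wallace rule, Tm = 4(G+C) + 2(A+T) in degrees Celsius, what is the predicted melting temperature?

66°C

Counting bases: C=6, T=4, A=1, G=8
AT pairs contribute 5, GC pairs contribute 14.
Tm = 2(5) + 4(14) = 10 + 56 = 66°C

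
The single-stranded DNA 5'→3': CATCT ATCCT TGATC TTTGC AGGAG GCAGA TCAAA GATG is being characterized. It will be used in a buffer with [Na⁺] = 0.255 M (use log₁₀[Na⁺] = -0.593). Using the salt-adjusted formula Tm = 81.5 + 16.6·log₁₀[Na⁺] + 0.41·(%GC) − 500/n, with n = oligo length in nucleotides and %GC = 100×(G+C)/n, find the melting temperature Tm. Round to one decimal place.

76.7°C

Length n = 39. Base counts: A=11, G=9, C=8, T=11
G+C = 17, so %GC = 17/39 × 100 = 43.59%
Salt term: 16.6 × (-0.593) = -9.844
GC term: 0.41 × 43.59 = 17.872; length term: −500/39 = −12.821
Tm = 81.5 + (-9.844) + 17.872 − 12.821 = 76.707 → 76.7°C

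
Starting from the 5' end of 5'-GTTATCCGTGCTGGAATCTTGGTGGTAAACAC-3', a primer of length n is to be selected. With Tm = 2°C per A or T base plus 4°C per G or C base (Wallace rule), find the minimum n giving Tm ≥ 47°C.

First 15 bases: GTTATCCGTGCTGGA → Tm = 46°C (< 47°C)
First 16 bases: GTTATCCGTGCTGGAA → Tm = 48°C (≥ 47°C)
Each additional base adds 2°C (A/T) or 4°C (G/C), so Tm is non-decreasing in n; n = 16 is the first length to reach 47°C.

n = 16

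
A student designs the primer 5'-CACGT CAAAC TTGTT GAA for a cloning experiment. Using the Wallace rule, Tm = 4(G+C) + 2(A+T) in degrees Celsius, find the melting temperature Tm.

50°C

Scanning the sequence gives C=4, T=5, A=6, G=3.
AT pairs contribute 11, GC pairs contribute 7.
Tm = 4·7 + 2·11 = 28 + 22 = 50°C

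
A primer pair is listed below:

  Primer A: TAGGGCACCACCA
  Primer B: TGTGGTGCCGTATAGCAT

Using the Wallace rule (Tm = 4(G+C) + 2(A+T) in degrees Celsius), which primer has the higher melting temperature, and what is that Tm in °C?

Primer B, 54°C

Primer A: A+T=5, G+C=8 → Tm = 2(5)+4(8) = 42°C
Primer B: A+T=9, G+C=9 → Tm = 2(9)+4(9) = 54°C
42°C vs 54°C → primer B is higher.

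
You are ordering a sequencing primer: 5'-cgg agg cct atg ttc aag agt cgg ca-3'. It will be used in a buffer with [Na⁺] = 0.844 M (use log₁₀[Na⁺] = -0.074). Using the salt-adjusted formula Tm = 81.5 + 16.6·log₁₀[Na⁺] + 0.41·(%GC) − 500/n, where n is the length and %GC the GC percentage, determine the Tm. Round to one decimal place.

Length n = 26. Scanning the sequence gives T=5, G=9, A=6, C=6.
G+C = 15, so %GC = 15/26 × 100 = 57.692%
Salt term: 16.6 × (-0.074) = -1.228
GC term: 0.41 × 57.692 = 23.654; length term: −500/26 = −19.231
Tm = 81.5 + (-1.228) + 23.654 − 19.231 = 84.695 → 84.7°C

84.7°C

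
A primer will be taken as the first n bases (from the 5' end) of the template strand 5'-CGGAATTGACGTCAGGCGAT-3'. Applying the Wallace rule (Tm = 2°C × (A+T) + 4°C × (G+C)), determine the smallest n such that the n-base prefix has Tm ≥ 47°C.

First 15 bases: CGGAATTGACGTCAG → Tm = 46°C (< 47°C)
First 16 bases: CGGAATTGACGTCAGG → Tm = 50°C (≥ 47°C)
Since every base adds ≥2°C, Tm only increases with n, so the threshold is first crossed at n = 16.

n = 16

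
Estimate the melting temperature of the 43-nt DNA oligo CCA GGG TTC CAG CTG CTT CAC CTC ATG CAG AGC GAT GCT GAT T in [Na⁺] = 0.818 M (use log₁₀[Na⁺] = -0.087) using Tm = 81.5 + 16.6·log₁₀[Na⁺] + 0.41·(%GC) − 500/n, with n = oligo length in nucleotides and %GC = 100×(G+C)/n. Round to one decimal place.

Length n = 43. Base counts: C=13, A=8, G=11, T=11
G+C = 24, so %GC = 24/43 × 100 = 55.814%
Salt term: 16.6 × (-0.087) = -1.444
GC term: 0.41 × 55.814 = 22.884; length term: −500/43 = −11.628
Tm = 81.5 + (-1.444) + 22.884 − 11.628 = 91.312 → 91.3°C

91.3°C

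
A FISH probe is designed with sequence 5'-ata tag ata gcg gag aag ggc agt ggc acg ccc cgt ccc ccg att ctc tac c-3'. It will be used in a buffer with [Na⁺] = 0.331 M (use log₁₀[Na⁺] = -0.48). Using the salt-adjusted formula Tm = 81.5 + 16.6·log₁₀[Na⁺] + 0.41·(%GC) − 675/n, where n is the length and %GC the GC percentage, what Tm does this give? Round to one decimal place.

85.0°C

Length n = 52. A=12, G=14, C=17, T=9
G+C = 31, so %GC = 31/52 × 100 = 59.615%
Salt term: 16.6 × (-0.48) = -7.968
GC term: 0.41 × 59.615 = 24.442; length term: −675/52 = −12.981
Tm = 81.5 + (-7.968) + 24.442 − 12.981 = 84.993 → 85.0°C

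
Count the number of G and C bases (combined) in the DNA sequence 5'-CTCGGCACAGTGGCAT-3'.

10

Counting bases: A=3, G=5, C=5, T=3
Total G or C: 5 + 5 = 10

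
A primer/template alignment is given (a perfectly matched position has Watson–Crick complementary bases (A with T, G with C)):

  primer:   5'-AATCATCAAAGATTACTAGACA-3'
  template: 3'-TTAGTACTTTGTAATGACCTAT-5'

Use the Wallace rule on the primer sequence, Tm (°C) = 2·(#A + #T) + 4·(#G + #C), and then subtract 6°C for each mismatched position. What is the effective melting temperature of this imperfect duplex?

32°C

Primer base counts: A=11, T=5, G=2, C=4 → A+T=16, G+C=6
Perfect-match Tm = 2(16) + 4(6) = 32 + 24 = 56°C
Mismatches (positions where the bases are not complementary): 4 (at positions 7, 11, 18, 21)
Effective Tm = 56 − 4×6 = 56 − 24 = 32°C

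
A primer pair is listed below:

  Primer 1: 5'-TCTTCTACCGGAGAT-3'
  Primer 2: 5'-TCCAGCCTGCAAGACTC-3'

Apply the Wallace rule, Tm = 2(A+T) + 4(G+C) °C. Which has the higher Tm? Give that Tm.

Primer 1: A+T=8, G+C=7 → Tm = 2(8)+4(7) = 44°C
Primer 2: A+T=7, G+C=10 → Tm = 2(7)+4(10) = 54°C
44°C vs 54°C → primer 2 is higher.

Primer 2, 54°C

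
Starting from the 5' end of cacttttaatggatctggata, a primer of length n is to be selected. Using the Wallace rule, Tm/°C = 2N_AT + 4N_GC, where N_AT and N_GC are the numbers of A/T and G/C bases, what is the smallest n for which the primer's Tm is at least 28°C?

n = 11

First 10 bases: CACTTTTAAT → Tm = 24°C (< 28°C)
First 11 bases: CACTTTTAATG → Tm = 28°C (≥ 28°C)
Since every base adds ≥2°C, Tm only increases with n, so the threshold is first crossed at n = 11.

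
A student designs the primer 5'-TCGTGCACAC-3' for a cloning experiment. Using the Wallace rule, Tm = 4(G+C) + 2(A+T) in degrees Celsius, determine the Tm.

Base counts: G=2, C=4, A=2, T=2
A+T = 4, G+C = 6
Tm = 4·6 + 2·4 = 24 + 8 = 32°C

32°C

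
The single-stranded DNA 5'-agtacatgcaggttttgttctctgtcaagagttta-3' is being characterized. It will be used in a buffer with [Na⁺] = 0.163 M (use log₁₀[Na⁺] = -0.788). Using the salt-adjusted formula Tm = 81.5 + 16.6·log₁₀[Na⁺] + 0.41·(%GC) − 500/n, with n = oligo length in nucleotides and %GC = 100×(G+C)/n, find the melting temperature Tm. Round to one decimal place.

69.4°C

Length n = 35. T=14, A=8, C=5, G=8
G+C = 13, so %GC = 13/35 × 100 = 37.143%
Salt term: 16.6 × (-0.788) = -13.081
GC term: 0.41 × 37.143 = 15.229; length term: −500/35 = −14.286
Tm = 81.5 + (-13.081) + 15.229 − 14.286 = 69.362 → 69.4°C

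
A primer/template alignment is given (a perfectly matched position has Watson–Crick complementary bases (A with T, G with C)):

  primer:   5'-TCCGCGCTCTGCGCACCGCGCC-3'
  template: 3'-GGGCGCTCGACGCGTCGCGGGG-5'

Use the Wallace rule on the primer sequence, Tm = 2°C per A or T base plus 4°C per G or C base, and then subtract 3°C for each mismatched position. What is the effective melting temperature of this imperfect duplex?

65°C

Primer base counts: A=1, T=3, G=6, C=12 → A+T=4, G+C=18
Perfect-match Tm = 2(4) + 4(18) = 8 + 72 = 80°C
Mismatches (positions where the bases are not complementary): 5 (at positions 1, 7, 8, 16, 20)
Effective Tm = 80 − 5×3 = 80 − 15 = 65°C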